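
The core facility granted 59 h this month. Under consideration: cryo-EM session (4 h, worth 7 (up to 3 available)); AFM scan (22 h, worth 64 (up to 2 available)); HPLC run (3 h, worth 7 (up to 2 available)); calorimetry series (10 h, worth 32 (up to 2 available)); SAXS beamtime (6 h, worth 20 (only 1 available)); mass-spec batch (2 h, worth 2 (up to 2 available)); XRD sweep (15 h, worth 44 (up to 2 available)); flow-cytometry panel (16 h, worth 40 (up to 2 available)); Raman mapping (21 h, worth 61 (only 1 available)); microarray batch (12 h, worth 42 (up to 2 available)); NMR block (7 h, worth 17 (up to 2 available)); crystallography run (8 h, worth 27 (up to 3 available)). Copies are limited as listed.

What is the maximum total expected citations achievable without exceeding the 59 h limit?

Greedy by ratio would take HPLC run + SAXS beamtime + mass-spec batch + 2×microarray batch + 3×crystallography run: 59 h used, total 194.
Dropping HPLC run and SAXS beamtime and mass-spec batch frees 11 h; slotting in calorimetry series (10 h) lifts the total to 197 at 58 h.
The spare 1 h is too small for any remaining experiment, and no exchange beats 197.

197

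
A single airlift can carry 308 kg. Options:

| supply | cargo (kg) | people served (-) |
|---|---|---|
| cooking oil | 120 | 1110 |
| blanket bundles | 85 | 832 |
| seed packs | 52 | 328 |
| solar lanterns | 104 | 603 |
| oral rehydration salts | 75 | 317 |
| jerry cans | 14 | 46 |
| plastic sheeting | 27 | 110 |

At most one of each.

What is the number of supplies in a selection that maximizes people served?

Best achievable people served is 2426.
For example cooking oil + blanket bundles + seed packs + jerry cans + plastic sheeting achieves it, using 298 kg.
All optima have 5 supplies.

5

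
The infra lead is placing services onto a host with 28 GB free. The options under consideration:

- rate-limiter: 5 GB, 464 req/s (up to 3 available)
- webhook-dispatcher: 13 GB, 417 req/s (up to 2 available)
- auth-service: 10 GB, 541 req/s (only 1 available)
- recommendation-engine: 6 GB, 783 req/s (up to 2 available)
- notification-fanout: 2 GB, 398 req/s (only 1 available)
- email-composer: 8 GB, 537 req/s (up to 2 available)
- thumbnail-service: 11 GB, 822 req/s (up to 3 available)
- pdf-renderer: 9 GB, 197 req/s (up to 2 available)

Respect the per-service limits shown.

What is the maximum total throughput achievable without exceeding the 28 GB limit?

Greedy by ratio would take 2×rate-limiter + 2×recommendation-engine + notification-fanout: 24 GB used, total 2892.
Dropping rate-limiter frees 5 GB; slotting in email-composer (8 GB) lifts the total to 2965 at 27 GB.
The spare 1 GB is too small for any remaining service, and no exchange beats 2965.

2965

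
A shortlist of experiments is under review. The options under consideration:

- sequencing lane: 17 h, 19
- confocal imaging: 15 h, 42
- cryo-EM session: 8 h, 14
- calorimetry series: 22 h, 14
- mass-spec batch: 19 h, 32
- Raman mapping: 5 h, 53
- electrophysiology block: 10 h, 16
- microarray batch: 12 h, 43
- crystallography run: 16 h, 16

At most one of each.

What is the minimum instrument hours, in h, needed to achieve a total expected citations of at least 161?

50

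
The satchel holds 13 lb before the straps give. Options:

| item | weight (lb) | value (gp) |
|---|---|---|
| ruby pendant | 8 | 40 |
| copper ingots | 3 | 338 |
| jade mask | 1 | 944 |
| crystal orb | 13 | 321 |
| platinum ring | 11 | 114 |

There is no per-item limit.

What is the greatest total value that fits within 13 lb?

12272

13×jade mask uses 13 of the 13 lb and totals 12272.
Nothing else within 13 lb beats 12272.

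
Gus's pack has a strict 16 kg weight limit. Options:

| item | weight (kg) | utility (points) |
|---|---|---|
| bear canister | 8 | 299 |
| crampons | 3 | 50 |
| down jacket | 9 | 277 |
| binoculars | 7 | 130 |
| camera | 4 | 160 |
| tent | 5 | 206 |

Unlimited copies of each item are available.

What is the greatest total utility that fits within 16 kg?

Ranking by ratio (utility/kg): tent 41.20, camera 40.00, bear canister 37.38, down jacket 30.78.
Filling by ratio: 3×tent for 618, with 1 kg left unused.
Replace 3×tent with 4×camera: the trade gains 22 net, giving 640 at 16 kg.
That's the maximum — no swap from here does better than 640.

640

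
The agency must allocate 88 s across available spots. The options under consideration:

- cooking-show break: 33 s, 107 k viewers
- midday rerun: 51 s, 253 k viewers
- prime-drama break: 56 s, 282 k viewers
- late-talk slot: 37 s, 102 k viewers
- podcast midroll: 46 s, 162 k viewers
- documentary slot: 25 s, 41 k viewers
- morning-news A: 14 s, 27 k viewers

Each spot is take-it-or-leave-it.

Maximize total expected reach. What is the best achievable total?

360

Taking the top-ratio spots first gives prime-drama break + morning-news A for 309 (70 s).
Replace prime-drama break and morning-news A with cooking-show break + midday rerun: the trade gains 51 net, giving 360 at 84 s.
The closest alternative, midday rerun + late-talk slot, reaches only 355.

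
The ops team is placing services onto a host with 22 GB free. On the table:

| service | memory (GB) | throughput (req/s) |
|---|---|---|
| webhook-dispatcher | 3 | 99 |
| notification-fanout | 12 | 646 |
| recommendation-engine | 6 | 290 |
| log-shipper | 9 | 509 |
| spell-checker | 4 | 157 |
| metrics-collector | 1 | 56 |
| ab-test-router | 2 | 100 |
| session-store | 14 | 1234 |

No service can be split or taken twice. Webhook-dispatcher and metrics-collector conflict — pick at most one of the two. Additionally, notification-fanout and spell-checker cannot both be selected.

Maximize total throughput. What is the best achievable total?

1624

Ranking by ratio (throughput/GB): session-store 88.14, log-shipper 56.56, metrics-collector 56.00, notification-fanout 53.83.
Filling by ratio: spell-checker + metrics-collector + ab-test-router + session-store for 1547, with 1 GB left unused.
Replace spell-checker and metrics-collector with recommendation-engine: the trade gains 77 net, giving 1624 at 22 GB.
Runner-up recommendation-engine + metrics-collector + session-store tops out at 1580.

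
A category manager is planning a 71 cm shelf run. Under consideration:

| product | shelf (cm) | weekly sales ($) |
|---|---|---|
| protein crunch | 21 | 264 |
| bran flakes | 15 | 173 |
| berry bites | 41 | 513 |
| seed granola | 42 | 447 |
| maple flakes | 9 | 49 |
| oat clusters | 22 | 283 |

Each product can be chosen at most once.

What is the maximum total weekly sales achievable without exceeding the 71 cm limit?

The ratio heuristic lands on protein crunch + bran flakes + maple flakes + oat clusters (769) but leaves 4 cm idle.
Replace bran flakes and oat clusters with berry bites: the trade gains 57 net, giving 826 at 71 cm.
Next best is berry bites + oat clusters at 796 (63 cm) — short by 30.

826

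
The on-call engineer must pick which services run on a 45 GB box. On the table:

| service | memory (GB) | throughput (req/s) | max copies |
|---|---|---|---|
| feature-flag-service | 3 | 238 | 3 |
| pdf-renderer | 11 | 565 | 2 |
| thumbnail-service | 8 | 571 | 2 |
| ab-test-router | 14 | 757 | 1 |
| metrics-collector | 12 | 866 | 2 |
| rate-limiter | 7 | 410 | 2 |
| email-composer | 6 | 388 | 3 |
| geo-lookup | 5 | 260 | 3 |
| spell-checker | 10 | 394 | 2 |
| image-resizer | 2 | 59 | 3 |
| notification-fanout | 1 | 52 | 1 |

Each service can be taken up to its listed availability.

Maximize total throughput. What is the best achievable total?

Density check — feature-flag-service 79.33, metrics-collector 72.17, thumbnail-service 71.38 are the best per GB.
Taking the top-ratio services first gives 3×feature-flag-service + thumbnail-service + 2×metrics-collector + image-resizer + notification-fanout for 3128 (44 GB).
The 11 GB tied up in thumbnail-service and image-resizer and notification-fanout is better spent on 2×email-composer — total rises to 3222 (45 GB).
Every other selection either busts 45 GB or exceeds an availability limit or fails to beat 3222.

3222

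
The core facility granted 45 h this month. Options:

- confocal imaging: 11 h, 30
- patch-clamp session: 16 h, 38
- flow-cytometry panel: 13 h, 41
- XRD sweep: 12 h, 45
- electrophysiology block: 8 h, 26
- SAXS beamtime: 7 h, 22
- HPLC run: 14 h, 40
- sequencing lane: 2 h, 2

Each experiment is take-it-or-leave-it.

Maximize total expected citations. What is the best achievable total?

142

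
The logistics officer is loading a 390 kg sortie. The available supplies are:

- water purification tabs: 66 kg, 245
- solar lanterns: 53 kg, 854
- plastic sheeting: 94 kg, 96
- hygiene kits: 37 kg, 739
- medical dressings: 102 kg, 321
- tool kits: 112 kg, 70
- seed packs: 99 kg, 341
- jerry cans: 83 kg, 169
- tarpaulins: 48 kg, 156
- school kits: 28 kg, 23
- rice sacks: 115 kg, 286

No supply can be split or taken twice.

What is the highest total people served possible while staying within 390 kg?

2523

Ranking by ratio (people served/kg): hygiene kits 19.97, solar lanterns 16.11, water purification tabs 3.71, seed packs 3.44.
Greedy by ratio would take water purification tabs + solar lanterns + hygiene kits + seed packs + jerry cans + tarpaulins: 386 kg used, total 2504.
The 131 kg tied up in jerry cans and tarpaulins is better spent on medical dressings + school kits — total rises to 2523 (385 kg).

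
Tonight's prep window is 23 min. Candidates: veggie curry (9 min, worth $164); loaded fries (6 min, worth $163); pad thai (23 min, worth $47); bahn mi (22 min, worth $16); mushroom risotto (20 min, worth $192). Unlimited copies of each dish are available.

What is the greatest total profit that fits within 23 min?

A density-first pass picks 3×loaded fries — 489 at 18 min.
The 6 min tied up in loaded fries is better spent on veggie curry — total rises to 490 (21 min).
The spare 2 min is too small for any remaining dish, and no exchange beats 490.

490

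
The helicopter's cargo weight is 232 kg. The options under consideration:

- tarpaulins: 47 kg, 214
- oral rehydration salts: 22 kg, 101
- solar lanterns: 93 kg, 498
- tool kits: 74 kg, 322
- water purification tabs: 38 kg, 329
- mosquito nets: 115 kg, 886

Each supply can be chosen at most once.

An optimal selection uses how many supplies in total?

3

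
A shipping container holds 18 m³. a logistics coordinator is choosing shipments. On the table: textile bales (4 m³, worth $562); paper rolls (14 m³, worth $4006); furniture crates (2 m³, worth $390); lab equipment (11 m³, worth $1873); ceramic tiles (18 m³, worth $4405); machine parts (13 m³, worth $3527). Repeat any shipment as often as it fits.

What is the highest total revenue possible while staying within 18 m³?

4786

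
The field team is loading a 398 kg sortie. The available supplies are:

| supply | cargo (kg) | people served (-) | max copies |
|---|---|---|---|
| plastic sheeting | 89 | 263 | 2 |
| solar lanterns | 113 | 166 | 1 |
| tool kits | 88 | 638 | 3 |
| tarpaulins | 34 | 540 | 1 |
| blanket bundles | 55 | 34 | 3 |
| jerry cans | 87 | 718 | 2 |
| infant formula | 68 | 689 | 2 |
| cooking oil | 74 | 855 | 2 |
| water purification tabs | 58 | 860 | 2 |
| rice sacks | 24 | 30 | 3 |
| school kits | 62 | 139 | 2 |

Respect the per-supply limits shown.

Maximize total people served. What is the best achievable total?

4689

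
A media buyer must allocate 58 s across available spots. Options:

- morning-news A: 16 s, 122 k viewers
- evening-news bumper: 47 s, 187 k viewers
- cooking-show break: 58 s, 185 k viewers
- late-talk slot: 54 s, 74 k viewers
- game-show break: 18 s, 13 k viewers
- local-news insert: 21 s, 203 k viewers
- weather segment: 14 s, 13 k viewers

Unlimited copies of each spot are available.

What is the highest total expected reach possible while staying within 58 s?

528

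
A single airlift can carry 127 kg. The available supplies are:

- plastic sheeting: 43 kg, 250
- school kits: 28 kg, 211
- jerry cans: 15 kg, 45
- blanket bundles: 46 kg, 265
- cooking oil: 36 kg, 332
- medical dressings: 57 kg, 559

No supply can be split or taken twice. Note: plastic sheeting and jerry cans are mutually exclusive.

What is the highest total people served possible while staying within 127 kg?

Best packing: school kits + cooking oil + medical dressings — 121 kg, 1102 total.
That's the maximum — no feasible swap from here does better than 1102.

1102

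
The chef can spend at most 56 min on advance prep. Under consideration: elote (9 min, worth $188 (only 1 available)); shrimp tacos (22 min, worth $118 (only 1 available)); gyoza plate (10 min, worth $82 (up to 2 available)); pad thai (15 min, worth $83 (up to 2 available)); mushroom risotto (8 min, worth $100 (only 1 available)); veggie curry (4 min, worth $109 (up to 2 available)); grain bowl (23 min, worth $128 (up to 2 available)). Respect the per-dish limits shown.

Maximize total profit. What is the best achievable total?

672

Greedy by ratio would take elote + 2×gyoza plate + mushroom risotto + 2×veggie curry: 45 min used, total 670.
Dropping 2×gyoza plate frees 20 min; slotting in 2×pad thai (30 min) lifts the total to 672 at 55 min.
The spare 1 min is too small for any remaining dish, and no exchange beats 672.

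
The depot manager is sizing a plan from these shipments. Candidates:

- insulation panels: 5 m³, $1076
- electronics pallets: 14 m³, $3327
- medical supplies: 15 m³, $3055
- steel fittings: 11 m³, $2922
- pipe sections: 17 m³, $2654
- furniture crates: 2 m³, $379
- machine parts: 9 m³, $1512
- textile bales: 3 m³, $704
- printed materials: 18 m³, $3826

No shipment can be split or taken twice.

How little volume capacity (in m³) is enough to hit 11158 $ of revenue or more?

48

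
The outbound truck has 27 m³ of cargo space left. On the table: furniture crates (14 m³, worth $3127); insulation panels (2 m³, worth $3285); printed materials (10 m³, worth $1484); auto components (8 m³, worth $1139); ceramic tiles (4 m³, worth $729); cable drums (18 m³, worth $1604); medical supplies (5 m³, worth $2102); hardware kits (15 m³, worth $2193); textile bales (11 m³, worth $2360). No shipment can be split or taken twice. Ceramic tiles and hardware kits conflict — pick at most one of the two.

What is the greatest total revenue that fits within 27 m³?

9243

The ratio ordering already packs tightly: furniture crates + insulation panels + ceramic tiles + medical supplies, 25 m³, 9243.
That's the maximum — no feasible swap from here does better than 9243.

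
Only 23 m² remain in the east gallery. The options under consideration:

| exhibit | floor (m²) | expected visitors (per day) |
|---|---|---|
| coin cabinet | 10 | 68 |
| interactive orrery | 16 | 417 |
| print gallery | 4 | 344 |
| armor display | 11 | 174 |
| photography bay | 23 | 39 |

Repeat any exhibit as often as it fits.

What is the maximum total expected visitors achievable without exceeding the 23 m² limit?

By expected visitors per m²: print gallery 86.00, interactive orrery 26.06, armor display 15.82 lead.
The ratio ordering already packs tightly: 5×print gallery, 20 m², 1720.
The spare 3 m² is too small for any remaining exhibit, and no exchange beats 1720.

1720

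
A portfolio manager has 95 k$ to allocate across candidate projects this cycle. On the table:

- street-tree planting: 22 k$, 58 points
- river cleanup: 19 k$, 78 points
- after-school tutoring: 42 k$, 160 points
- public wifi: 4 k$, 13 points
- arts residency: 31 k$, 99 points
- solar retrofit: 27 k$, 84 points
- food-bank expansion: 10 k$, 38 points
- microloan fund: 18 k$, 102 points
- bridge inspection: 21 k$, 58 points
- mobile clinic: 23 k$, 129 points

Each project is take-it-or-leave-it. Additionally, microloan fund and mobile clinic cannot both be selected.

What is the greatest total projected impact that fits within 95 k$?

By projected impact per k$: microloan fund 5.67, mobile clinic 5.61, river cleanup 4.11, after-school tutoring 3.81 lead.
Taking river cleanup + after-school tutoring + food-bank expansion + mobile clinic: 94 k$ used, 405 in projected impact.
The closest alternative, river cleanup + after-school tutoring + public wifi + food-bank expansion + microloan fund, reaches only 391.

405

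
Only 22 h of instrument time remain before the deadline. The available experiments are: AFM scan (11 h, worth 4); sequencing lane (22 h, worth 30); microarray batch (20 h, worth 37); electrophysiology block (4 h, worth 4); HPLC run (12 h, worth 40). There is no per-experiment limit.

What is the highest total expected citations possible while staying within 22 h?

Ranking by ratio (expected citations/h): HPLC run 3.33, microarray batch 1.85, sequencing lane 1.36, electrophysiology block 1.00.
Best packing: 2×electrophysiology block + HPLC run — 20 h, 48 total.
Every other selection either busts 22 h or fails to beat 48.

48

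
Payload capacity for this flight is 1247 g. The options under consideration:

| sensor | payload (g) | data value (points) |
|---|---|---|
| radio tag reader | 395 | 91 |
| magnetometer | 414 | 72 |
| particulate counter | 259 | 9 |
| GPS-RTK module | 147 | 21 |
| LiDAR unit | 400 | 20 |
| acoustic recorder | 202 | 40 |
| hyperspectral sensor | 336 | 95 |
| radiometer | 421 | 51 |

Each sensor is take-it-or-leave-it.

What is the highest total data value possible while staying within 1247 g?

258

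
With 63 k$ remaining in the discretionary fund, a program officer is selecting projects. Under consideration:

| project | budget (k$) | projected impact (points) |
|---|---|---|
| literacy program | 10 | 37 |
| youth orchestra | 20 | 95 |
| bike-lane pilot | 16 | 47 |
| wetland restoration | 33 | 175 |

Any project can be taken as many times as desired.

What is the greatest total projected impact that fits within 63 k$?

307

Taking literacy program + youth orchestra + wetland restoration: 63 k$ used, 307 in projected impact.
Every other selection either busts 63 k$ or fails to beat 307.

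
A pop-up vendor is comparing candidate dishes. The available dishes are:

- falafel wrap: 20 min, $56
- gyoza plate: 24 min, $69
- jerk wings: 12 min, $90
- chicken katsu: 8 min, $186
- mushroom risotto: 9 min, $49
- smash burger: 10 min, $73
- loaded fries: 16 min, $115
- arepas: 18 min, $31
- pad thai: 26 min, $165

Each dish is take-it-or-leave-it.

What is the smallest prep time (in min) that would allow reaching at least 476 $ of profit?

Need the lightest bundle worth ≥ 476.
jerk wings + chicken katsu + mushroom risotto + smash burger + loaded fries: 513 profit at 55 min.
Below 55 min the best achievable stays under 476.

55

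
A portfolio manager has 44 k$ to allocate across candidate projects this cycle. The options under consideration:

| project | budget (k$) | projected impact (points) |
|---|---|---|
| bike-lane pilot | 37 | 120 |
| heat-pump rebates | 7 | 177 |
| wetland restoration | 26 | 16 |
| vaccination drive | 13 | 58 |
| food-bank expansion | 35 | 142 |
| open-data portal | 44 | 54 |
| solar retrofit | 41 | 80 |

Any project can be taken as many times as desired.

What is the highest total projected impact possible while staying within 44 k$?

1062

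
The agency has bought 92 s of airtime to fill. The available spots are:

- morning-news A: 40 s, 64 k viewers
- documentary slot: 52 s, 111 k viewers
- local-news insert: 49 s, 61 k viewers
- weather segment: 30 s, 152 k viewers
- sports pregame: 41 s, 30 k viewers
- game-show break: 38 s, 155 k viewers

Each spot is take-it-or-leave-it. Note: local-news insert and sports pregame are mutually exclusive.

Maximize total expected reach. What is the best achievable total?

307

Density check — weather segment 5.07, game-show break 4.08, documentary slot 2.13 are the best per s.
Taking weather segment + game-show break: 68 s used, 307 in expected reach.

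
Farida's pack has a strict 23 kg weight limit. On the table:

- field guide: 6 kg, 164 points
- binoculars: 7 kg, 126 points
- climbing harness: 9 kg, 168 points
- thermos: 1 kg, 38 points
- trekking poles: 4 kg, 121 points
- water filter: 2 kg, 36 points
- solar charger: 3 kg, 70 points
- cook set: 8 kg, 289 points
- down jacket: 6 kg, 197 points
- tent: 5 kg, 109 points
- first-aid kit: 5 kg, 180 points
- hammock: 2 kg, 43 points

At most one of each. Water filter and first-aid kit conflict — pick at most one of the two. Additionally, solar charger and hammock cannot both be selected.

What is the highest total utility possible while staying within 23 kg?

787

Greedy by ratio would take thermos + solar charger + cook set + down jacket + first-aid kit: 23 kg used, total 774.
Dropping thermos and solar charger frees 4 kg; slotting in trekking poles (4 kg) lifts the total to 787 at 23 kg.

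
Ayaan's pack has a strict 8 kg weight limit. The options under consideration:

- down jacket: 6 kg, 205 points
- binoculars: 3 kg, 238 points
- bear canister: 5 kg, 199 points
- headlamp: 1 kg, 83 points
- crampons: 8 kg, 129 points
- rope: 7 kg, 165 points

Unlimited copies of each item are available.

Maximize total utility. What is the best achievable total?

8×headlamp uses 8 of the 8 kg and totals 664.
Every other selection either busts 8 kg or fails to beat 664.

664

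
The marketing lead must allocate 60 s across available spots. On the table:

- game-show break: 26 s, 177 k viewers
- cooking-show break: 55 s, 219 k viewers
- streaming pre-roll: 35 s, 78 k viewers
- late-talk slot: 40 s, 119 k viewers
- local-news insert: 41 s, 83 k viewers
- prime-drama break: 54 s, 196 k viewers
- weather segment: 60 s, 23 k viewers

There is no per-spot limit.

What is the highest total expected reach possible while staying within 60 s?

354

Ranking by ratio (expected reach/s): game-show break 6.81, cooking-show break 3.98, prime-drama break 3.63.
The ratio ordering already packs tightly: 2×game-show break, 52 s, 354.
Nothing else within 60 s beats 354.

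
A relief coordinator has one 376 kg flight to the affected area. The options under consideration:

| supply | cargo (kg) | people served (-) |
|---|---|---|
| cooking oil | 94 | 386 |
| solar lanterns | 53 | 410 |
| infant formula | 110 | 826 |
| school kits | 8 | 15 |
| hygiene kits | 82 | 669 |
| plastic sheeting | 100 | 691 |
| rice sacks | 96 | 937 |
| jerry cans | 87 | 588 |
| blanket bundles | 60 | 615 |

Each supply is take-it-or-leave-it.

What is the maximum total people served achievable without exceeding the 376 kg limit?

3084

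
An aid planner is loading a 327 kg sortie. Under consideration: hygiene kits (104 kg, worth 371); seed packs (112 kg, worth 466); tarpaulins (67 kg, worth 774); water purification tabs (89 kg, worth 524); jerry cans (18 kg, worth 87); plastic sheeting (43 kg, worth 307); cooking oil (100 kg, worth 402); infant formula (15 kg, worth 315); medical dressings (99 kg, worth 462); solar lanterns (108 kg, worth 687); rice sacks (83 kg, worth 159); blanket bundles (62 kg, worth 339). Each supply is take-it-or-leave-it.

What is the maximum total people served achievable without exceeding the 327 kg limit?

Ranking by ratio (people served/kg): infant formula 21.00, tarpaulins 11.55, plastic sheeting 7.14, solar lanterns 6.36.
Taking tarpaulins + water purification tabs + plastic sheeting + infant formula + solar lanterns: 322 kg used, 2607 in people served.

2607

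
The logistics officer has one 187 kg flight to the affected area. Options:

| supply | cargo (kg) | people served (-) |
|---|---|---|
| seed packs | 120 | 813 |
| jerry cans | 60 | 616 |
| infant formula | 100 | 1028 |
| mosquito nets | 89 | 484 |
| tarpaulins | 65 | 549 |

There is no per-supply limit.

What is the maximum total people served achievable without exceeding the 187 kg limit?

1848

Greedy by ratio would take jerry cans + infant formula: 160 kg used, total 1644.
Dropping infant formula frees 100 kg; slotting in 2×jerry cans (120 kg) lifts the total to 1848 at 180 kg.
Nothing else within 187 kg beats 1848.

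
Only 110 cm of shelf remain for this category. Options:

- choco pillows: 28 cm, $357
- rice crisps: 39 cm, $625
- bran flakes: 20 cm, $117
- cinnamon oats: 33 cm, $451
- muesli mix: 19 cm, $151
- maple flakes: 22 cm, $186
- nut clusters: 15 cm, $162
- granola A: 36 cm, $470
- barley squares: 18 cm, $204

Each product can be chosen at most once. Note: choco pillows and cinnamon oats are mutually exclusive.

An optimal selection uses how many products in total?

Best achievable weekly sales is 1546.
rice crisps + cinnamon oats + granola A hits 1546 at 108 cm.
Any selection reaching 1546 contains exactly 3 products.

3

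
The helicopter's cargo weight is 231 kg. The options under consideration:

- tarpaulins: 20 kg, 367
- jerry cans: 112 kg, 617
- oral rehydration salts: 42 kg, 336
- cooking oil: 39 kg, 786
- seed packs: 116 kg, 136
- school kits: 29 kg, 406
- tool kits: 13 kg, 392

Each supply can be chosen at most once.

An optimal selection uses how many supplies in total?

Best achievable people served is 2568.
For example tarpaulins + jerry cans + cooking oil + school kits + tool kits achieves it, using 213 kg.
Every optimal selection uses 5 supplies.

5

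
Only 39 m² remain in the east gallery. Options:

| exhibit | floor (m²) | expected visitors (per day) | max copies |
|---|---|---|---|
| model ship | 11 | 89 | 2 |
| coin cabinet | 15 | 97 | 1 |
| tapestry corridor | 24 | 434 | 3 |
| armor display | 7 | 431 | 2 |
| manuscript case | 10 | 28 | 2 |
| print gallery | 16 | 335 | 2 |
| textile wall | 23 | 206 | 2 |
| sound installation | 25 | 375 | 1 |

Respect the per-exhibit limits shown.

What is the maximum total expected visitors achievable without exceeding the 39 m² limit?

Greedy by ratio would take 2×armor display + print gallery: 30 m² used, total 1197.
Dropping print gallery frees 16 m²; slotting in tapestry corridor (24 m²) lifts the total to 1296 at 38 m².
That's the maximum — no swap from here does better than 1296.

1296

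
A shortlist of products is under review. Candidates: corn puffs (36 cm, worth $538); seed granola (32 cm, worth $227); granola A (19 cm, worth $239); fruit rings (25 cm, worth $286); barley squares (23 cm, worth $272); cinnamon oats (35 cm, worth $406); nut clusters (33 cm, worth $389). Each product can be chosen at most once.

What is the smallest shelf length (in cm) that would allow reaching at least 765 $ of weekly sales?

55

Minimise cm subject to total weekly sales ≥ 765.
corn puffs + granola A reaches 777 using 55 cm.
No combination under 55 cm hits 765.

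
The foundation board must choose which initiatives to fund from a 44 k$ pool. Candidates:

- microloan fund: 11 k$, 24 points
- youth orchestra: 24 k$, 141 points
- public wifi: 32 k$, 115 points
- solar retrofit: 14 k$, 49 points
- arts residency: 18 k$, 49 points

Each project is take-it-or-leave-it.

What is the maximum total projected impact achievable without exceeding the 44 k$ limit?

190

The ratio ordering already packs tightly: youth orchestra + solar retrofit, 38 k$, 190.
Youth orchestra + arts residency (42 k$) also reaches 190 — a tie, but nothing goes higher.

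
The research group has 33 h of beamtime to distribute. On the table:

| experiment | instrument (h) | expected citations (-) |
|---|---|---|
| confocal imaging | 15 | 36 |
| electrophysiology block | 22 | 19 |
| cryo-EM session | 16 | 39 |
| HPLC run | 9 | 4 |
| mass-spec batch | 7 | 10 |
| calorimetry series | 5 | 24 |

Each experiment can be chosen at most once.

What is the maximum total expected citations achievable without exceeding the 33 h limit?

75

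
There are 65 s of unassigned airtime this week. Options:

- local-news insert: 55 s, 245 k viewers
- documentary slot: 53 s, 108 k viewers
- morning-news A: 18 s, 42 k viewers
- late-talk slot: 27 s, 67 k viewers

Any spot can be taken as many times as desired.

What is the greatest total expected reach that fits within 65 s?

245

Local-news insert uses 55 of the 65 s and totals 245.
Nothing else within 65 s beats 245.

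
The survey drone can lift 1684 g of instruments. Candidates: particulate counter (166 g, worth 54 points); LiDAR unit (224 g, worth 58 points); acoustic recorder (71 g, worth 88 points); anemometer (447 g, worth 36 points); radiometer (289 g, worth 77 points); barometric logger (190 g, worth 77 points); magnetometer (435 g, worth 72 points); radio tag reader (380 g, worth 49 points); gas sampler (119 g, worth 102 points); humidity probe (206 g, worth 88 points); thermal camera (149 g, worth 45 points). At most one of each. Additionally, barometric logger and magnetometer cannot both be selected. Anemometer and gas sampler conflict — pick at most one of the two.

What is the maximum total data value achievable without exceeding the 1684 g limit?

593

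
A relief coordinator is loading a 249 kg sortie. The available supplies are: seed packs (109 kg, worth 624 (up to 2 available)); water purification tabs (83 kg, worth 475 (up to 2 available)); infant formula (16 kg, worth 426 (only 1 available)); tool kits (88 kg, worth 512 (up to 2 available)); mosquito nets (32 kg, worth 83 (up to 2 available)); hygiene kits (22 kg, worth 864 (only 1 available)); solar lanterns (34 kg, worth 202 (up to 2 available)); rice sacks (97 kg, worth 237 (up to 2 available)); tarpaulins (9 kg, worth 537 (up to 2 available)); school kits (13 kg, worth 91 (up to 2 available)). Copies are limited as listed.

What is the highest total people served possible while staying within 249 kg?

3496

Taking the top-ratio supplies first gives infant formula + tool kits + hygiene kits + 2×solar lanterns + 2×tarpaulins + 2×school kits for 3462 (238 kg).
Replace tool kits and 2×solar lanterns with 2×water purification tabs: the trade gains 34 net, giving 3496 at 248 kg.
No other feasible combination exceeds 3496.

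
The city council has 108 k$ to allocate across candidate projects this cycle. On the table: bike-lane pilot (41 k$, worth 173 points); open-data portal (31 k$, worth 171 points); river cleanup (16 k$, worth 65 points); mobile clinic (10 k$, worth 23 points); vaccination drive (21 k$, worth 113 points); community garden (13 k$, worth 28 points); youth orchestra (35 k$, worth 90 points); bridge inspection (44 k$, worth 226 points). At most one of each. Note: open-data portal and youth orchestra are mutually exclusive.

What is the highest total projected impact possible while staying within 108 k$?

533

Open-data portal + mobile clinic + vaccination drive + bridge inspection uses 106 of the 108 k$ and totals 533.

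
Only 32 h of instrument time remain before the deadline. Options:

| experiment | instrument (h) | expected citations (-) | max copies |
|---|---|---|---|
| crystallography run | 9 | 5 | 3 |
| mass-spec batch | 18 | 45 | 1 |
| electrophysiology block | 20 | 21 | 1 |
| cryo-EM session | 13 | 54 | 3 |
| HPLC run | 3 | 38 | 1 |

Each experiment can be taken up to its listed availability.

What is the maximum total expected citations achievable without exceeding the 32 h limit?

146

Density check — HPLC run 12.67, cryo-EM session 4.15, mass-spec batch 2.50 are the best per h.
The ratio ordering already packs tightly: 2×cryo-EM session + HPLC run, 29 h, 146.
The spare 3 h is too small for any remaining experiment, and no exchange beats 146.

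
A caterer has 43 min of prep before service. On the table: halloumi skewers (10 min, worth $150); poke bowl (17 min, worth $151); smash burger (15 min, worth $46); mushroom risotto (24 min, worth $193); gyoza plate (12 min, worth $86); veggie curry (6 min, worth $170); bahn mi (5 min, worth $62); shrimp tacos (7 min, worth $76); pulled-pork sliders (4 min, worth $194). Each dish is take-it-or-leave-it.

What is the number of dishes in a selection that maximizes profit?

The maximum profit within 43 min is 727.
One optimal bundle: halloumi skewers + poke bowl + veggie curry + bahn mi + pulled-pork sliders (42 min).
Every optimal selection uses 5 dishes.

5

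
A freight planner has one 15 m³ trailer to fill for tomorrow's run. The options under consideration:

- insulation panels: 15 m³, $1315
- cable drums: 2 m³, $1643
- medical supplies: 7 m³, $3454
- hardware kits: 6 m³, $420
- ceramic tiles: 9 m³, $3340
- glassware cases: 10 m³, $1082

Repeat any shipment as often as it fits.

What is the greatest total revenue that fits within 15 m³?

11501

Density check — cable drums 821.50, medical supplies 493.43, ceramic tiles 371.11 are the best per m³.
The ratio ordering already packs tightly: 7×cable drums, 14 m³, 11501.
Nothing else within 15 m³ beats 11501.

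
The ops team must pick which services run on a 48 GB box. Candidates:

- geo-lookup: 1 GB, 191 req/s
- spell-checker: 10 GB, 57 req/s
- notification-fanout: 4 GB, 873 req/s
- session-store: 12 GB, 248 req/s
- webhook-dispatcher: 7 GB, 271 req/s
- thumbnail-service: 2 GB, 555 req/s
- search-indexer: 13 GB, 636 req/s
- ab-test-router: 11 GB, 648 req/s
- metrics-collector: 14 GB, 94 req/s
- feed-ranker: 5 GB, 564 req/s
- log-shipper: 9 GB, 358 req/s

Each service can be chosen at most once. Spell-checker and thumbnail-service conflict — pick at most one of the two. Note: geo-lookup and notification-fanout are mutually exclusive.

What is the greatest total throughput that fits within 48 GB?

3634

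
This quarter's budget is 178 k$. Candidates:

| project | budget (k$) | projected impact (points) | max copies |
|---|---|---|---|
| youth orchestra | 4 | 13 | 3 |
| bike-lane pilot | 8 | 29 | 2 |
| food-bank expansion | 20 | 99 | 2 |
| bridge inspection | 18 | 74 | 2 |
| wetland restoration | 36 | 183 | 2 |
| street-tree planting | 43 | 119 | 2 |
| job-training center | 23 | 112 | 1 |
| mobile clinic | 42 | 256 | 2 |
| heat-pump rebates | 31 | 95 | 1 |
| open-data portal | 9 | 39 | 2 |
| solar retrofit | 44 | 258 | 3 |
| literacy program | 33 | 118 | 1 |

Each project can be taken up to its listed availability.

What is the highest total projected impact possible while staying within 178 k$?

1043

Density check — mobile clinic 6.10, solar retrofit 5.86, wetland restoration 5.08 are the best per k$.
A density-first pass picks youth orchestra + 2×mobile clinic + 2×solar retrofit — 1041 at 176 k$.
Dropping mobile clinic frees 42 k$; slotting in solar retrofit (44 k$) lifts the total to 1043 at 178 k$.
Every other selection either busts 178 k$ or exceeds an availability limit or fails to beat 1043.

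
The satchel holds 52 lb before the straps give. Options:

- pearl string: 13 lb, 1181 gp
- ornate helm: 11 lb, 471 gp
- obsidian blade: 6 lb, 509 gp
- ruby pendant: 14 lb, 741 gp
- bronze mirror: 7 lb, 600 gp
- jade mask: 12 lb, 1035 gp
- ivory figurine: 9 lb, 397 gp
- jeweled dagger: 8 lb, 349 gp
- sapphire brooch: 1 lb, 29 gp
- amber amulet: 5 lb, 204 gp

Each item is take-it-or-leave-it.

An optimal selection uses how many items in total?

Best achievable value is 4066.
For example pearl string + obsidian blade + ruby pendant + bronze mirror + jade mask achieves it, using 52 lb.
All optima have 5 items.

5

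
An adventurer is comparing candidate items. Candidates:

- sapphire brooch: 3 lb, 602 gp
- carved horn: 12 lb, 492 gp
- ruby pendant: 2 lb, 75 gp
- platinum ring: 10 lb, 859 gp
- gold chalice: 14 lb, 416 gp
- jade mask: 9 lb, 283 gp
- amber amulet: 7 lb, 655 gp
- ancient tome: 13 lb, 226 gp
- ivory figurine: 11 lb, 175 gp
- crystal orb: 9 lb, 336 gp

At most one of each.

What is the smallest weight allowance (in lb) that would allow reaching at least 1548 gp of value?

Minimise lb subject to total value ≥ 1548.
ruby pendant + platinum ring + amber amulet: 1589 value at 19 lb.
No combination under 19 lb hits 1548.

19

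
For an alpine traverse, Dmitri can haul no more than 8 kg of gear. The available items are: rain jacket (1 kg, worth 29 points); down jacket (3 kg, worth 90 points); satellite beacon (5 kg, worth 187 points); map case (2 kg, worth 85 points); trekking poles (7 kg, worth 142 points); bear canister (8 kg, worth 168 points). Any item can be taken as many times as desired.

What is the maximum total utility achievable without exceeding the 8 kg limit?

340

Density check — map case 42.50, satellite beacon 37.40, down jacket 30.00, rain jacket 29.00 are the best per kg.
Best packing: 4×map case — 8 kg, 340 total.
No other feasible combination exceeds 340.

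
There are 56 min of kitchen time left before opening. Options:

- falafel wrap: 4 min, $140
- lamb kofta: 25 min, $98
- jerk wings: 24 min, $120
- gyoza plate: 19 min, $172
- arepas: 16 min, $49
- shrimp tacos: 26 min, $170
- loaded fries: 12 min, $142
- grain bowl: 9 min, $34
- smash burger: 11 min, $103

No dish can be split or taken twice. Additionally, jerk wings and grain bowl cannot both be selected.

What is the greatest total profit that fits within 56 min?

591

By profit per min: falafel wrap 35.00, loaded fries 11.83, smash burger 9.36, gyoza plate 9.05 lead.
Taking falafel wrap + gyoza plate + loaded fries + grain bowl + smash burger: 55 min used, 591 in profit.
Runner-up falafel wrap + gyoza plate + loaded fries + smash burger tops out at 557.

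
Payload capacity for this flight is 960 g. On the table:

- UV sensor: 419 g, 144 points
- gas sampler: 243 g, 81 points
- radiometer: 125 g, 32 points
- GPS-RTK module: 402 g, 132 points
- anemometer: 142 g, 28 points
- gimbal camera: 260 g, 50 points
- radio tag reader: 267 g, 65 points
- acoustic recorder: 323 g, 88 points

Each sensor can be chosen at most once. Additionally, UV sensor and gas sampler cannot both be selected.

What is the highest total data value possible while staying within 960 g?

308

Best packing: UV sensor + radiometer + GPS-RTK module — 946 g, 308 total.
The closest alternative, gas sampler + GPS-RTK module + radio tag reader, reaches only 278.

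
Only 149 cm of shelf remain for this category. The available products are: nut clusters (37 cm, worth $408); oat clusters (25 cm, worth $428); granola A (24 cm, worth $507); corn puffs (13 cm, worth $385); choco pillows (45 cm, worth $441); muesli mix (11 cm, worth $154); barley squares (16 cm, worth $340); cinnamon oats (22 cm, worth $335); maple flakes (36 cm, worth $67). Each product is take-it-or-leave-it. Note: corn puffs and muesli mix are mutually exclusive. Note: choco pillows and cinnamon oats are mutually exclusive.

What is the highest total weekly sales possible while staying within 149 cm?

Ranking by ratio (weekly sales/cm): corn puffs 29.62, barley squares 21.25, granola A 21.12, oat clusters 17.12.
Nut clusters + oat clusters + granola A + corn puffs + barley squares + cinnamon oats uses 137 of the 149 cm and totals 2403.

2403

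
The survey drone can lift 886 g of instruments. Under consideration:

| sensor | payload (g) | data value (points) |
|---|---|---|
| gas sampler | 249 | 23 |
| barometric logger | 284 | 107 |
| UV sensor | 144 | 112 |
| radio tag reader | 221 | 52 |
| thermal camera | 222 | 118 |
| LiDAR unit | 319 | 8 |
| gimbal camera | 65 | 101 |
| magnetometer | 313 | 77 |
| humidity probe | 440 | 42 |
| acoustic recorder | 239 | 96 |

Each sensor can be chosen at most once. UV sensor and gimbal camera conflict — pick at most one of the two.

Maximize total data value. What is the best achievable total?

By data value per g: gimbal camera 1.55, UV sensor 0.78, thermal camera 0.53, acoustic recorder 0.40 lead.
Best packing: barometric logger + thermal camera + gimbal camera + acoustic recorder — 810 g, 422 total.

422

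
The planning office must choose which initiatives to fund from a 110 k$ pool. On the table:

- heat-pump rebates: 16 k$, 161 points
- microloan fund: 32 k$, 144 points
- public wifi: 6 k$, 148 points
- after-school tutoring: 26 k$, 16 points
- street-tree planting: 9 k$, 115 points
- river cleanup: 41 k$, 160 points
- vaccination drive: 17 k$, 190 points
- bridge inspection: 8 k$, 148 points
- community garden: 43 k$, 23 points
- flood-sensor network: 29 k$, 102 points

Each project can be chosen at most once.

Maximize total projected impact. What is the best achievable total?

922

Taking the top-ratio projects first gives heat-pump rebates + microloan fund + public wifi + street-tree planting + vaccination drive + bridge inspection for 906 (88 k$).
Replace microloan fund with river cleanup: the trade gains 16 net, giving 922 at 97 k$.
Every other selection either busts 110 k$ or fails to beat 922.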